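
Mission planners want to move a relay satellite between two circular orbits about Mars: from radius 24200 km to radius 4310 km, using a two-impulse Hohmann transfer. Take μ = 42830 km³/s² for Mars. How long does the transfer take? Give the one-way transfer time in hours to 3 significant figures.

Transfer-ellipse semi-major axis a_t = (r₁ + r₂)/2 = (24200 + 4310)/2 = 14255 km.
By Kepler's third law the transfer-orbit period is T = 2π√(a_t³/μ), so t = T/2 = 25840 s.
Converting: 25840 s ÷ 3600 s/hour = 7.18 hours.

t = 7.18 hours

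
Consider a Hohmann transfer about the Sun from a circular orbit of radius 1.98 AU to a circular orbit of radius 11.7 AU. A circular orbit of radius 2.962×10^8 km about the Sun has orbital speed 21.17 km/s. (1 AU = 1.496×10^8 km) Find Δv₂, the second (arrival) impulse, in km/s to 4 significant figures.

From the circular-orbit relation v² = μ/r at r = 2.962×10^8 km: μ = v²r = (21.17)² × 2.962×10^8 = 1.32748×10^11 km³/s².
In km: r₁ = 1.98 × 1.496×10^8 = 2.96208×10^8 km; r₂ = 11.7 × 1.496×10^8 = 1.75032×10^9 km.
Transfer-ellipse semi-major axis a_t = (r₁ + r₂)/2 = (2.96208×10^8 + 1.75032×10^9)/2 = 1.023264×10^9 km.
Circular speed at r = 1.75032×10^9 km: v_c = √(μ/r) = 8.709 km/s.
Vis-viva on the transfer ellipse at r = 1.75032×10^9 km gives v_t = √[μ(2/r − 1/a_t)] = 4.686 km/s.
Δv₂ = |v_t − v_c| = |4.686 − 8.709| = 4.023 km/s.

Δv₂ = 4.023 km/s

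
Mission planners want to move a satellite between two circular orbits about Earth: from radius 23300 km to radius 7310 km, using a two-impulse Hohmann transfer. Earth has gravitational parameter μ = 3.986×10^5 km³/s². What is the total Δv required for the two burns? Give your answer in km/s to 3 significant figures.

Δv = 3.00 km/s

Transfer-ellipse semi-major axis a_t = (r₁ + r₂)/2 = (23300 + 7310)/2 = 15305 km.
Circular speed at r₁: v₁ = √(μ/r₁) = √(3.986×10^5/23300) = 4.1361 km/s.
On the transfer ellipse at r₁, vis-viva equation gives v_a = √[μ(2/r₁ − 1/a_t)] = 2.8585 km/s.
First burn Δv₁ = |v_a − v₁| = 1.2776 km/s.
Circular speed at r₂: v₂ = √(μ/r₂) = 7.3843 km/s.
Transfer-orbit speed at r₂: v_p = √[μ(2/r₂ − 1/a_t)] = 9.1111 km/s.
Second burn Δv₂ = |v₂ − v_p| = 1.7268 km/s.
Δv = Δv₁ + Δv₂ = 1.2776 + 1.7268 = 3.004 km/s.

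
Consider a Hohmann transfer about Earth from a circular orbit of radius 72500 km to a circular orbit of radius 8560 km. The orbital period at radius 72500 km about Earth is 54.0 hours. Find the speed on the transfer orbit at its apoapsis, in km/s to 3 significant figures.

v = 1.08 km/s

From Kepler's third law T² = 4π²r³/μ at r = 72500 km, T = 54.0 hours = 54.0 × 3600 s = 1.944×10^5 s: μ = 4π²r³/T² = 3.98090×10^5 km³/s².
Transfer-ellipse semi-major axis a_t = (r₁ + r₂)/2 = (72500 + 8560)/2 = 40530 km.
The apoapsis of the transfer ellipse is at r = 72500 km.
From the vis-viva equation, v = √[μ(2/r − 1/a_t)] = 1.077 km/s.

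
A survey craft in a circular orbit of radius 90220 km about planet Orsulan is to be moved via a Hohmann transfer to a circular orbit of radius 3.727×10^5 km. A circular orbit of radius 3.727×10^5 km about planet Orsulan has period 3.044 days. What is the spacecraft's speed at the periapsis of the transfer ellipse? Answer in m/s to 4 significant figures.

From Kepler's third law T² = 4π²r³/μ at r = 3.727×10^5 km, T = 3.044 days = 3.044 × 86400 s = 2.630016×10^5 s: μ = 4π²r³/T² = 2.95475×10^7 km³/s².
The Hohmann ellipse has a_t = (r₁ + r₂)/2 = 2.3146×10^5 km.
The periapsis of the transfer ellipse is at r = 90220 km.
Vis-viva: v = √[μ(2/r − 1/a_t)] = √[2.95475×10^7 × (2/90220 − 1/2.3146×10^5)] = 22.96 km/s.

v = 22960 m/s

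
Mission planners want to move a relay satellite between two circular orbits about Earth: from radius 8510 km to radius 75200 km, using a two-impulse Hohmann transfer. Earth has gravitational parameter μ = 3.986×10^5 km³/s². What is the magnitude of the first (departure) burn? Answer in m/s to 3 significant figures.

Δv₁ = 2330 m/s

Transfer-ellipse semi-major axis a_t = (r₁ + r₂)/2 = (8510 + 75200)/2 = 41855 km.
Circular speed at r = 8510 km: v_c = √(μ/r) = 6.844 km/s.
Vis-viva on the transfer ellipse at r = 8510 km gives v_t = √[μ(2/r − 1/a_t)] = 9.174 km/s.
Δv₁ = |v_t − v_c| = |9.174 − 6.844| = 2.330 km/s.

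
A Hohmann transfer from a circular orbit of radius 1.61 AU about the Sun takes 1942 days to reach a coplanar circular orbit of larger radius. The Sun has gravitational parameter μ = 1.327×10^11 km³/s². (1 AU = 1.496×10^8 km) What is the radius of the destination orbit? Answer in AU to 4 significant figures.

In km: r₁ = 1.61 × 1.496×10^8 = 2.40856×10^8 km.
Transfer time t = 1942 days = 1.677888×10^8 s, and t = π√(a_t³/μ).
So a_t = (μ t²/π²)^(1/3) = (1.327×10^11 × (1.677888×10^8)² / π²)^(1/3) = 7.2338×10^8 km.
Since a_t = (r₁ + r₂)/2, r₂ = 2a_t − r₁ = 2×7.2338×10^8 − 2.40856×10^8 = 1.205904×10^9 km.
In AU: r₂ = 1.205904×10^9 / 1.496×10^8 = 8.061 AU.

r₂ = 8.061 AU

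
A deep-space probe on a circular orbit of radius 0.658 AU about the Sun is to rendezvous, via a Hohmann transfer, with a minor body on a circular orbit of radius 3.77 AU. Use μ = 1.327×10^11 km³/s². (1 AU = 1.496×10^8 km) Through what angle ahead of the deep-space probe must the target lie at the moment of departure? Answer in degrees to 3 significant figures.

φ = 99.0°

In km: r₁ = 0.658 × 1.496×10^8 = 9.84368×10^7 km; r₂ = 3.77 × 1.496×10^8 = 5.63992×10^8 km.
The Hohmann ellipse has a_t = (r₁ + r₂)/2 = 3.312144×10^8 km.
The half-period of the transfer ellipse is t = π√(a_t³/μ) = 5.19850×10^7 s.
The target's mean motion on its circular orbit is ω₂ = √(μ/r₂³) = 2.71973×10^-8 rad/s.
Angle swept by the target during transfer: ω₂·t = 1.4139 rad = 81.01°.
The deep-space probe traverses 180° on the transfer ellipse, so the target must lead by 180° − 81.01° = 99.0°.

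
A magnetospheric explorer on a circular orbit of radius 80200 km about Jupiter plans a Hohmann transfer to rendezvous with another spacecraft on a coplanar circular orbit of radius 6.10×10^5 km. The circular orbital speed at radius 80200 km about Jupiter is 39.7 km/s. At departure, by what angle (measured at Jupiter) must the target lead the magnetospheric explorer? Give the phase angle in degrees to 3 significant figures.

From the circular-orbit relation v² = μ/r at r = 80200 km: μ = v²r = (39.7)² × 80200 = 1.26402×10^8 km³/s².
Transfer-ellipse semi-major axis a_t = (r₁ + r₂)/2 = (80200 + 6.100×10^5)/2 = 3.451×10^5 km.
The half-period of the transfer ellipse is t = π√(a_t³/μ) = 56649 s.
The target's mean motion on its circular orbit is ω₂ = √(μ/r₂³) = 2.3598×10^-5 rad/s.
Angle swept by the target during transfer: ω₂·t = 1.3368 rad = 76.59°.
Arrival is 180° from departure on the ellipse, so φ = 180° − 76.59° = 103°.

φ = 103°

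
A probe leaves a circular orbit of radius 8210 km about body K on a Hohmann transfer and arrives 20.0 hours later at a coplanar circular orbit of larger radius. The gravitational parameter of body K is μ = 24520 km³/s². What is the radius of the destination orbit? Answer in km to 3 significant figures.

Transfer time t = 20.0 hours = 72000 s, and t = π√(a_t³/μ).
So a_t = (μ t²/π²)^(1/3) = (24520 × (72000)² / π²)^(1/3) = 23440 km.
Since a_t = (r₁ + r₂)/2, r₂ = 2a_t − r₁ = 2×23440 − 8210 = 38670 km.

r₂ = 38700 km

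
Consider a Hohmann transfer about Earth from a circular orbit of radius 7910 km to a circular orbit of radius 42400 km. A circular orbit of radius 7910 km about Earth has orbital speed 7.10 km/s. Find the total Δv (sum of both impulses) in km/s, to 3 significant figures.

From the circular-orbit relation v² = μ/r at r = 7910 km: μ = v²r = (7.10)² × 7910 = 3.98743×10^5 km³/s².
Semi-major axis of the transfer orbit: a_t = (7910 + 42400)/2 = 25155 km.
At r₁ the circular-orbit speed is v₁ = √(μ/r₁) = 7.100 km/s.
Transfer-orbit speed at r₁ (v² = μ(2/r − 1/a)): v_p = √[μ(2/r₁ − 1/a_t)] = 9.218 km/s.
First burn Δv₁ = |v_p − v₁| = 2.118 km/s.
At r₂, v₂ = √(μ/r₂) = 3.067 km/s.
Transfer-orbit speed at r₂: v_a = √[μ(2/r₂ − 1/a_t)] = 1.720 km/s.
Second burn Δv₂ = |v₂ − v_a| = 1.347 km/s.
Total Δv = Δv₁ + Δv₂ = 3.465 km/s.

Δv = 3.46 km/s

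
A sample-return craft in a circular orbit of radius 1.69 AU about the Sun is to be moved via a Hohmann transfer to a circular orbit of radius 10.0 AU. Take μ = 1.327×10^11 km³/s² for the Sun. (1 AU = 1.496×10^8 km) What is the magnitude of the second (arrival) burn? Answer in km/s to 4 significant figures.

In km: r₁ = 1.69 × 1.496×10^8 = 2.52824×10^8 km; r₂ = 10.0 × 1.496×10^8 = 1.496×10^9 km.
The Hohmann ellipse has a_t = (r₁ + r₂)/2 = 8.74412×10^8 km.
Circular speed at r = 1.496×10^9 km: v_c = √(μ/r) = 9.418 km/s.
Vis-viva on the transfer ellipse at r = 1.496×10^9 km gives v_t = √[μ(2/r − 1/a_t)] = 5.064 km/s.
Δv₂ = |v_t − v_c| = |5.064 − 9.418| = 4.354 km/s.

Δv₂ = 4.354 km/s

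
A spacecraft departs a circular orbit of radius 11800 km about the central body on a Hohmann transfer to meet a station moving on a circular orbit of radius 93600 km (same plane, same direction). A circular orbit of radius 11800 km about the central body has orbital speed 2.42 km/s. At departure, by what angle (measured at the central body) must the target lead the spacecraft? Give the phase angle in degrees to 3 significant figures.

φ = 104°

From the circular-orbit relation v² = μ/r at r = 11800 km: μ = v²r = (2.42)² × 11800 = 69105.5 km³/s².
Semi-major axis of the transfer orbit: a_t = (11800 + 93600)/2 = 52700 km.
The half-period of the transfer ellipse is t = π√(a_t³/μ) = 1.445804×10^5 s.
The target's mean motion on its circular orbit is ω₂ = √(μ/r₂³) = 9.179998×10^-6 rad/s.
Angle swept by the target during transfer: ω₂·t = 1.32725 rad = 76.05°.
Arrival is 180° from departure on the ellipse, so φ = 180° − 76.05° = 104°.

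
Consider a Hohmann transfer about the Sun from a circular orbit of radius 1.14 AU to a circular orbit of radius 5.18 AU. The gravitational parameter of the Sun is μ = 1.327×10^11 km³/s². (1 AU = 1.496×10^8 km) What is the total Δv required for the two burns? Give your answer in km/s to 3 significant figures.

In km: r₁ = 1.14 × 1.496×10^8 = 1.70544×10^8 km; r₂ = 5.18 × 1.496×10^8 = 7.74928×10^8 km.
Semi-major axis of the transfer orbit: a_t = (1.70544×10^8 + 7.74928×10^8)/2 = 4.72736×10^8 km.
Circular speed at r₁: v₁ = √(μ/r₁) = √(1.327×10^11/1.70544×10^8) = 27.89 km/s.
On the transfer ellipse at r₁, vis-viva equation gives v_p = √[μ(2/r₁ − 1/a_t)] = 35.71 km/s.
First burn Δv₁ = |v_p − v₁| = 7.820 km/s.
At r₂, v₂ = √(μ/r₂) = 13.086 km/s.
Transfer-orbit speed at r₂: v_a = √[μ(2/r₂ − 1/a_t)] = 7.8598 km/s.
Second burn Δv₂ = |v₂ − v_a| = 5.226 km/s.
Δv = Δv₁ + Δv₂ = 7.820 + 5.226 = 13.05 km/s.

Δv = 13.0 km/s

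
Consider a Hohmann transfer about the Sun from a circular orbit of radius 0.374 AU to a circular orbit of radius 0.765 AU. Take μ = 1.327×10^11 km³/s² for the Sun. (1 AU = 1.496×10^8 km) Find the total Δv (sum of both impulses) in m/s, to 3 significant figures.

In km: r₁ = 0.374 × 1.496×10^8 = 5.59504×10^7 km; r₂ = 0.765 × 1.496×10^8 = 1.14444×10^8 km.
The Hohmann ellipse has a_t = (r₁ + r₂)/2 = 8.51972×10^7 km.
At r₁ the circular-orbit speed is v₁ = √(μ/r₁) = 48.701 km/s.
On the transfer ellipse at r₁, vis-viva gives v_p = √[μ(2/r₁ − 1/a_t)] = 56.444 km/s.
First burn Δv₁ = |v_p − v₁| = 7.743 km/s.
At r₂, v₂ = √(μ/r₂) = 34.052 km/s.
Transfer-orbit speed at r₂: v_a = √[μ(2/r₂ − 1/a_t)] = 27.595 km/s.
Second burn Δv₂ = |v₂ − v_a| = 6.457 km/s.
Δv = Δv₁ + Δv₂ = 7.743 + 6.457 = 14.20 km/s.

Δv = 14200 m/s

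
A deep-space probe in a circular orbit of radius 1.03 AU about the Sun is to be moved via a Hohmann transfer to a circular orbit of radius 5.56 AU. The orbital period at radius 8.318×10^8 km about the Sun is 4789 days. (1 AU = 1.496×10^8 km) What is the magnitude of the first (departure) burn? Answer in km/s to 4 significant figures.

Δv₁ = 8.775 km/s

From Kepler's third law T² = 4π²r³/μ at r = 8.318×10^8 km, T = 4789 days = 4789 × 86400 s = 4.137696×10^8 s: μ = 4π²r³/T² = 1.32709×10^11 km³/s².
In km: r₁ = 1.03 × 1.496×10^8 = 1.54088×10^8 km; r₂ = 5.56 × 1.496×10^8 = 8.31776×10^8 km.
The Hohmann ellipse has a_t = (r₁ + r₂)/2 = 4.92932×10^8 km.
Circular speed at r = 1.54088×10^8 km: v_c = √(μ/r) = 29.347 km/s.
Vis-viva on the transfer ellipse at r = 1.54088×10^8 km gives v_t = √[μ(2/r − 1/a_t)] = 38.122 km/s.
Δv₁ = |v_t − v_c| = |38.122 − 29.347| = 8.775 km/s.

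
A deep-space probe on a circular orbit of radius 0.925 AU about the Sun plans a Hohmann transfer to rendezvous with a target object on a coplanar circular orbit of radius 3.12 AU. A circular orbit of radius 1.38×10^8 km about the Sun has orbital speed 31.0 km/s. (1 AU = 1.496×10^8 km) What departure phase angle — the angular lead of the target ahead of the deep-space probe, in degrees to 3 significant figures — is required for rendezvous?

φ = 86.1°

From the circular-orbit relation v² = μ/r at r = 1.38×10^8 km: μ = v²r = (31.0)² × 1.38×10^8 = 1.32618×10^11 km³/s².
In km: r₁ = 0.925 × 1.496×10^8 = 1.3838×10^8 km; r₂ = 3.12 × 1.496×10^8 = 4.66752×10^8 km.
The Hohmann ellipse has a_t = (r₁ + r₂)/2 = 3.02566×10^8 km.
Transfer time t = π√(a_t³/μ) = 4.5402×10^7 s.
The target's mean motion on its circular orbit is ω₂ = √(μ/r₂³) = 3.6114×10^-8 rad/s.
Angle swept by the target during transfer: ω₂·t = 1.6396 rad = 93.94°.
Arrival is 180° from departure on the ellipse, so φ = 180° − 93.94° = 86.1°.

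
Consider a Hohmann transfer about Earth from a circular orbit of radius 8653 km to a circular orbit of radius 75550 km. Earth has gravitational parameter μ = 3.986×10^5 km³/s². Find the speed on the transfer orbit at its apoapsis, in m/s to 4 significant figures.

Transfer-ellipse semi-major axis a_t = (r₁ + r₂)/2 = (8653 + 75550)/2 = 42101.5 km.
The apoapsis of the transfer ellipse is at r = 75550 km.
Vis-viva: v = √[μ(2/r − 1/a_t)] = √[3.986×10^5 × (2/75550 − 1/42101.5)] = 1.041 km/s.

v = 1041 m/s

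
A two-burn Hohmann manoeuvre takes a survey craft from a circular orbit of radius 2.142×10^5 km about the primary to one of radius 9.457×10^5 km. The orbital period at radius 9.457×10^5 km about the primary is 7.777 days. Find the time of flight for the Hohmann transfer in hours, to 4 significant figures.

t = 44.82 hours

From Kepler's third law T² = 4π²r³/μ at r = 9.457×10^5 km, T = 7.777 days = 7.777 × 86400 s = 6.719328×10^5 s: μ = 4π²r³/T² = 7.39551×10^7 km³/s².
The Hohmann ellipse has a_t = (r₁ + r₂)/2 = 5.7995×10^5 km.
Transfer time t = π√(a_t³/μ) = π√((5.7995×10^5)³ / 7.39551×10^7) = 1.6134×10^5 s.
Converting: 1.6134×10^5 s ÷ 3600 s/hour = 44.82 hours.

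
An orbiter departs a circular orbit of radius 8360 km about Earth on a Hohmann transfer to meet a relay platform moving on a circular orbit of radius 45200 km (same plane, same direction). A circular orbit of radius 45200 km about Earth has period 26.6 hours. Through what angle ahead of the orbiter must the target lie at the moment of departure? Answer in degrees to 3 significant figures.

From Kepler's third law T² = 4π²r³/μ at r = 45200 km, T = 26.6 hours = 26.6 × 3600 s = 95760 s: μ = 4π²r³/T² = 3.97564×10^5 km³/s².
Semi-major axis of the transfer orbit: a_t = (8360 + 45200)/2 = 26780 km.
The half-period of the transfer ellipse is t = π√(a_t³/μ) = 21835 s.
Target angular speed ω₂ = √(μ/r₂³) = 6.5614×10^-5 rad/s.
Angle swept by the target during transfer: ω₂·t = 1.4327 rad = 82.09°.
Arrival is 180° from departure on the ellipse, so φ = 180° − 82.09° = 97.9°.

φ = 97.9°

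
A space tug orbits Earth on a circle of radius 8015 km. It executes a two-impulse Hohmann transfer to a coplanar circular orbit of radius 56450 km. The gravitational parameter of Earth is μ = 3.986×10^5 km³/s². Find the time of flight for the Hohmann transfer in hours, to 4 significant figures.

The Hohmann ellipse has a_t = (r₁ + r₂)/2 = 32232.5 km.
By Kepler's third law the transfer-orbit period is T = 2π√(a_t³/μ), so t = T/2 = 28795 s.
Converting: 28795 s ÷ 3600 s/hour = 7.999 hours.

t = 7.999 hours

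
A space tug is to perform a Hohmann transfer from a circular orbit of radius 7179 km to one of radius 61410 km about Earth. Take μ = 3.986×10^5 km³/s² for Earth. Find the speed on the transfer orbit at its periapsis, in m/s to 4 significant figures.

v = 9971 m/s

Transfer-ellipse semi-major axis a_t = (r₁ + r₂)/2 = (7179 + 61410)/2 = 34294.5 km.
The periapsis of the transfer ellipse is at r = 7179 km.
Vis-viva: v = √[μ(2/r − 1/a_t)] = √[3.986×10^5 × (2/7179 − 1/34294.5)] = 9.971 km/s.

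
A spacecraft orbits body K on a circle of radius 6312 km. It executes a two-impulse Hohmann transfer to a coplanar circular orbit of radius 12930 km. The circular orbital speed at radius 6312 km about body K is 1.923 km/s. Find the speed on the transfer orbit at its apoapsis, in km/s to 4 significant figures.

v = 1.088 km/s

From the circular-orbit relation v² = μ/r at r = 6312 km: μ = v²r = (1.923)² × 6312 = 23341.3 km³/s².
The Hohmann ellipse has a_t = (r₁ + r₂)/2 = 9621 km.
At apoapsis, r = 12930 km.
Vis-viva: v = √[μ(2/r − 1/a_t)] = √[23341.3 × (2/12930 − 1/9621)] = 1.088 km/s.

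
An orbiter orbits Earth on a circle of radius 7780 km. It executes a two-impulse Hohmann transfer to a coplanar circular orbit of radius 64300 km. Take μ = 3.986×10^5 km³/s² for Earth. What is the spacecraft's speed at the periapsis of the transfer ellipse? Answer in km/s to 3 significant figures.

Transfer-ellipse semi-major axis a_t = (r₁ + r₂)/2 = (7780 + 64300)/2 = 36040 km.
At periapsis, r = 7780 km.
Applying v² = μ(2/r − 1/a_t): v = 9.561 km/s.

v = 9.56 km/s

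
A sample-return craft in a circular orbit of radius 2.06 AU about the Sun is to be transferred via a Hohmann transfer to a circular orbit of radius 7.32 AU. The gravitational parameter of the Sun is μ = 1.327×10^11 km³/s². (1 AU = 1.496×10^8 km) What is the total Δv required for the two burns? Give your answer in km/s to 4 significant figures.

Δv = 8.886 km/s

In km: r₁ = 2.06 × 1.496×10^8 = 3.08176×10^8 km; r₂ = 7.32 × 1.496×10^8 = 1.095072×10^9 km.
The Hohmann ellipse has a_t = (r₁ + r₂)/2 = 7.01624×10^8 km.
Circular speed at r₁: v₁ = √(μ/r₁) = √(1.327×10^11/3.08176×10^8) = 20.751 km/s.
On the transfer ellipse at r₁, vis-viva gives v_p = √[μ(2/r₁ − 1/a_t)] = 25.924 km/s.
First burn Δv₁ = |v_p − v₁| = 5.173 km/s.
Circular speed at r₂: v₂ = √(μ/r₂) = 11.00814 km/s.
Transfer-orbit speed at r₂: v_a = √[μ(2/r₂ − 1/a_t)] = 7.295605 km/s.
Second burn Δv₂ = |v₂ − v_a| = 3.713 km/s.
Total Δv = Δv₁ + Δv₂ = 8.886 km/s.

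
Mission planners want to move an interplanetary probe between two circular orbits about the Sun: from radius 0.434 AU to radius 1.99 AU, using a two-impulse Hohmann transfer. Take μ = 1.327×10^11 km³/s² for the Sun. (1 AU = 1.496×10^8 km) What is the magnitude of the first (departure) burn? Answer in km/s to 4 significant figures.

In km: r₁ = 0.434 × 1.496×10^8 = 6.49264×10^7 km; r₂ = 1.99 × 1.496×10^8 = 2.97704×10^8 km.
Semi-major axis of the transfer orbit: a_t = (6.49264×10^7 + 2.97704×10^8)/2 = 1.813152×10^8 km.
On the circular orbit at r = 6.49264×10^7 km, v_c = √(μ/r) = 45.21 km/s.
Transfer-orbit speed at the same r (vis-viva, a = a_t): v_t = √[μ(2/r − 1/a_t)] = 57.93 km/s.
Δv₁ = |v_t − v_c| = |57.93 − 45.21| = 12.72 km/s.

Δv₁ = 12.72 km/s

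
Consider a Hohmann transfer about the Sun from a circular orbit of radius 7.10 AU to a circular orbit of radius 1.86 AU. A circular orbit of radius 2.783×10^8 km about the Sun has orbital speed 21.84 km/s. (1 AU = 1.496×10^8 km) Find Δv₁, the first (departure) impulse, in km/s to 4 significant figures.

From the circular-orbit relation v² = μ/r at r = 2.783×10^8 km: μ = v²r = (21.84)² × 2.783×10^8 = 1.32745×10^11 km³/s².
In km: r₁ = 7.10 × 1.496×10^8 = 1.06216×10^9 km; r₂ = 1.86 × 1.496×10^8 = 2.78256×10^8 km.
Transfer-ellipse semi-major axis a_t = (r₁ + r₂)/2 = (1.06216×10^9 + 2.78256×10^8)/2 = 6.70208×10^8 km.
Circular speed at r = 1.06216×10^9 km: v_c = √(μ/r) = 11.179 km/s.
Vis-viva on the transfer ellipse at r = 1.06216×10^9 km gives v_t = √[μ(2/r − 1/a_t)] = 7.2033 km/s.
Δv₁ = |v_t − v_c| = |7.2033 − 11.179| = 3.976 km/s.

Δv₁ = 3.976 km/s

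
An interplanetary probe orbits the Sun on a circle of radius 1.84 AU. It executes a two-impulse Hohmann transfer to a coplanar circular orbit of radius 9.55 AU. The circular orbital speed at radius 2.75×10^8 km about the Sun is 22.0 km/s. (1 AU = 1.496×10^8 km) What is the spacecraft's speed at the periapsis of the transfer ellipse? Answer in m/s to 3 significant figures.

From the circular-orbit relation v² = μ/r at r = 2.75×10^8 km: μ = v²r = (22.0)² × 2.75×10^8 = 1.33100×10^11 km³/s².
In km: r₁ = 1.84 × 1.496×10^8 = 2.75264×10^8 km; r₂ = 9.55 × 1.496×10^8 = 1.42868×10^9 km.
Semi-major axis of the transfer orbit: a_t = (2.75264×10^8 + 1.42868×10^9)/2 = 8.51972×10^8 km.
At periapsis, r = 2.75264×10^8 km.
Vis-viva: v = √[μ(2/r − 1/a_t)] = √[1.33100×10^11 × (2/2.75264×10^8 − 1/8.51972×10^8)] = 28.48 km/s.

v = 28500 m/s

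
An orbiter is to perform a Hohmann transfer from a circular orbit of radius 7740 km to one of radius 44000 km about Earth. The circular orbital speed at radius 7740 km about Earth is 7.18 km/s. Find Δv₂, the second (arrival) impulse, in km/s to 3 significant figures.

From the circular-orbit relation v² = μ/r at r = 7740 km: μ = v²r = (7.18)² × 7740 = 3.99016×10^5 km³/s².
Semi-major axis of the transfer orbit: a_t = (7740 + 44000)/2 = 25870 km.
On the circular orbit at r = 44000 km, v_c = √(μ/r) = 3.011 km/s.
Transfer-orbit speed at the same r (vis-viva, a = a_t): v_t = √[μ(2/r − 1/a_t)] = 1.647 km/s.
Δv₂ = |v_t − v_c| = |1.647 − 3.011| = 1.364 km/s.

Δv₂ = 1.36 km/s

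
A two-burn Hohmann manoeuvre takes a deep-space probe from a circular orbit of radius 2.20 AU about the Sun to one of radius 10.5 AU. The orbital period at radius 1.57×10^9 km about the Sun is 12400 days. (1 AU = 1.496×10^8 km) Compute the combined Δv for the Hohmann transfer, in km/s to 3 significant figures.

Δv = 9.54 km/s

From Kepler's third law T² = 4π²r³/μ at r = 1.57×10^9 km, T = 12400 days = 12400 × 86400 s = 1.07136×10^9 s: μ = 4π²r³/T² = 1.33103×10^11 km³/s².
In km: r₁ = 2.20 × 1.496×10^8 = 3.2912×10^8 km; r₂ = 10.5 × 1.496×10^8 = 1.5708×10^9 km.
The Hohmann ellipse has a_t = (r₁ + r₂)/2 = 9.4996×10^8 km.
At r₁ the circular-orbit speed is v₁ = √(μ/r₁) = 20.11 km/s.
On the transfer ellipse at r₁, v² = μ(2/r − 1/a) gives v_p = √[μ(2/r₁ − 1/a_t)] = 25.86 km/s.
First burn Δv₁ = |v_p − v₁| = 5.750 km/s.
Circular speed at r₂: v₂ = √(μ/r₂) = 9.205 km/s.
Transfer-orbit speed at r₂: v_a = √[μ(2/r₂ − 1/a_t)] = 5.418 km/s.
Second burn Δv₂ = |v₂ − v_a| = 3.787 km/s.
Total Δv = Δv₁ + Δv₂ = 9.537 km/s.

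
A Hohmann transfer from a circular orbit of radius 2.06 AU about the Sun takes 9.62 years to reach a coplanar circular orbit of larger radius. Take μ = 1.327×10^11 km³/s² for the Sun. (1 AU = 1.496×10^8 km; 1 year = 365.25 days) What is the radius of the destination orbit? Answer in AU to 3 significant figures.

r₂ = 12.3 AU

In km: r₁ = 2.06 × 1.496×10^8 = 3.08176×10^8 km.
Transfer time t = 9.62 years × 365.25 × 86400 s = 3.03584112×10^8 s, and t = π√(a_t³/μ).
So a_t = (μ t²/π²)^(1/3) = (1.327×10^11 × (3.03584112×10^8)² / π²)^(1/3) = 1.0741×10^9 km.
Since a_t = (r₁ + r₂)/2, r₂ = 2a_t − r₁ = 2×1.0741×10^9 − 3.08176×10^8 = 1.840024×10^9 km.
In AU: r₂ = 1.840024×10^9 / 1.496×10^8 = 12.3 AU.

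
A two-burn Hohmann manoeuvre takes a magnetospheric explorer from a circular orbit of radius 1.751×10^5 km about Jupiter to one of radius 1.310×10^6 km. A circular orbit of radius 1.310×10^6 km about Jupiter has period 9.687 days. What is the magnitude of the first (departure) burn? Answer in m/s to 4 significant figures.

Δv₁ = 8829 m/s

From Kepler's third law T² = 4π²r³/μ at r = 1.310×10^6 km, T = 9.687 days = 9.687 × 86400 s = 8.369568×10^5 s: μ = 4π²r³/T² = 1.26697×10^8 km³/s².
Semi-major axis of the transfer orbit: a_t = (1.751×10^5 + 1.310×10^6)/2 = 7.4255×10^5 km.
On the circular orbit at r = 1.751×10^5 km, v_c = √(μ/r) = 26.899 km/s.
Vis-viva on the transfer ellipse at r = 1.751×10^5 km gives v_t = √[μ(2/r − 1/a_t)] = 35.728 km/s.
Δv₁ = |v_t − v_c| = |35.728 − 26.899| = 8.829 km/s.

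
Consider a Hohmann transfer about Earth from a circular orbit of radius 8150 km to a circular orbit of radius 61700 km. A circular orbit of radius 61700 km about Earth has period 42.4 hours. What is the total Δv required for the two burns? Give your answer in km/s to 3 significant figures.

From Kepler's third law T² = 4π²r³/μ at r = 61700 km, T = 42.4 hours = 42.4 × 3600 s = 1.5264×10^5 s: μ = 4π²r³/T² = 3.97996×10^5 km³/s².
The Hohmann ellipse has a_t = (r₁ + r₂)/2 = 34925 km.
Circular speed at r₁: v₁ = √(μ/r₁) = √(3.97996×10^5/8150) = 6.988 km/s.
On the transfer ellipse at r₁, vis-viva equation gives v_p = √[μ(2/r₁ − 1/a_t)] = 9.288 km/s.
First burn Δv₁ = |v_p − v₁| = 2.300 km/s.
At r₂, v₂ = √(μ/r₂) = 2.540 km/s.
Transfer-orbit speed at r₂: v_a = √[μ(2/r₂ − 1/a_t)] = 1.227 km/s.
Second burn Δv₂ = |v₂ − v_a| = 1.313 km/s.
Δv = Δv₁ + Δv₂ = 2.300 + 1.313 = 3.613 km/s.

Δv = 3.61 km/s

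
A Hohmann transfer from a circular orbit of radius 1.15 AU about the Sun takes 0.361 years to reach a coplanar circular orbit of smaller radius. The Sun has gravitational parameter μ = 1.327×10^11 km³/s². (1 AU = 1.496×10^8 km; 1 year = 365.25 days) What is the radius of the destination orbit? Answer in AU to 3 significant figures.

In km: r₁ = 1.15 × 1.496×10^8 = 1.7204×10^8 km.
Transfer time t = 0.361 years × 365.25 × 86400 s = 1.13922936×10^7 s, and t = π√(a_t³/μ).
So a_t = (μ t²/π²)^(1/3) = (1.327×10^11 × (1.13922936×10^7)² / π²)^(1/3) = 1.20392×10^8 km.
Since a_t = (r₁ + r₂)/2, r₂ = 2a_t − r₁ = 2×1.20392×10^8 − 1.7204×10^8 = 6.8744×10^7 km.
In AU: r₂ = 6.8744×10^7 / 1.496×10^8 = 0.460 AU.

r₂ = 0.460 AU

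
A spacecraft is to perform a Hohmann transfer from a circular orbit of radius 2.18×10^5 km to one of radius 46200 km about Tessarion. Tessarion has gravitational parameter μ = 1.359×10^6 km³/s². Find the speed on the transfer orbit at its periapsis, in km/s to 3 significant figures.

The Hohmann ellipse has a_t = (r₁ + r₂)/2 = 1.321×10^5 km.
The periapsis of the transfer ellipse is at r = 46200 km.
Applying v² = μ(2/r − 1/a_t): v = 6.967 km/s.

v = 6.97 km/s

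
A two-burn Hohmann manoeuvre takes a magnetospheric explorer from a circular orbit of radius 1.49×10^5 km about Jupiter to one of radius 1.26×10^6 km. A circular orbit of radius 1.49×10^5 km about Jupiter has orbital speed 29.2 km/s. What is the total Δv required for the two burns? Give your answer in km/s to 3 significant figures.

From the circular-orbit relation v² = μ/r at r = 1.49×10^5 km: μ = v²r = (29.2)² × 1.49×10^5 = 1.27043×10^8 km³/s².
Transfer-ellipse semi-major axis a_t = (r₁ + r₂)/2 = (1.490×10^5 + 1.260×10^6)/2 = 7.045×10^5 km.
Circular speed at r₁: v₁ = √(μ/r₁) = √(1.27043×10^8/1.490×10^5) = 29.200 km/s.
On the transfer ellipse at r₁, v² = μ(2/r − 1/a) gives v_p = √[μ(2/r₁ − 1/a_t)] = 39.051 km/s.
First burn Δv₁ = |v_p − v₁| = 9.851 km/s.
Circular speed at r₂: v₂ = √(μ/r₂) = 10.041 km/s.
Transfer-orbit speed at r₂: v_a = √[μ(2/r₂ − 1/a_t)] = 4.6179 km/s.
Second burn Δv₂ = |v₂ − v_a| = 5.423 km/s.
Total Δv = Δv₁ + Δv₂ = 15.27 km/s.

Δv = 15.3 km/s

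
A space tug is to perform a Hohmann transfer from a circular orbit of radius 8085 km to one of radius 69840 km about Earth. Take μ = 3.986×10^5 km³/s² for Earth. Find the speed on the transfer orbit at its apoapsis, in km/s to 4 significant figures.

v = 1.088 km/s

Transfer-ellipse semi-major axis a_t = (r₁ + r₂)/2 = (8085 + 69840)/2 = 38962.5 km.
The apoapsis of the transfer ellipse is at r = 69840 km.
Vis-viva: v = √[μ(2/r − 1/a_t)] = √[3.986×10^5 × (2/69840 − 1/38962.5)] = 1.088 km/s.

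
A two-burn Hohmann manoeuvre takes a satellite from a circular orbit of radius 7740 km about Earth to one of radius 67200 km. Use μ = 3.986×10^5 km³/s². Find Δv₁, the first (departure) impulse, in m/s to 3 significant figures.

The Hohmann ellipse has a_t = (r₁ + r₂)/2 = 37470 km.
On the circular orbit at r = 7740 km, v_c = √(μ/r) = 7.176 km/s.
Transfer-orbit speed at the same r (vis-viva, a = a_t): v_t = √[μ(2/r − 1/a_t)] = 9.610 km/s.
Δv₁ = |v_t − v_c| = |9.610 − 7.176| = 2.434 km/s.

Δv₁ = 2430 m/s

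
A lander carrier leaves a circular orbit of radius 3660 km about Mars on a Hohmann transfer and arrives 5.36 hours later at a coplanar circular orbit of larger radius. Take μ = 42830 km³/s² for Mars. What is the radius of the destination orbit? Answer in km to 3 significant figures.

r₂ = 19800 km

Transfer time t = 5.36 hours = 19296 s, and t = π√(a_t³/μ).
So a_t = (μ t²/π²)^(1/3) = (42830 × (19296)² / π²)^(1/3) = 11734 km.
Since a_t = (r₁ + r₂)/2, r₂ = 2a_t − r₁ = 2×11734 − 3660 = 19808 km.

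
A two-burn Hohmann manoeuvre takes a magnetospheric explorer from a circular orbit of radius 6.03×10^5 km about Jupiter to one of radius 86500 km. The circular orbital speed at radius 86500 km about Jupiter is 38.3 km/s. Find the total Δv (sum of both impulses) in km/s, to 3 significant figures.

From the circular-orbit relation v² = μ/r at r = 86500 km: μ = v²r = (38.3)² × 86500 = 1.26886×10^8 km³/s².
The Hohmann ellipse has a_t = (r₁ + r₂)/2 = 3.4475×10^5 km.
Circular speed at r₁: v₁ = √(μ/r₁) = √(1.26886×10^8/6.030×10^5) = 14.506 km/s.
Transfer-orbit speed at r₁ (vis-viva): v_a = √[μ(2/r₁ − 1/a_t)] = 7.2661 km/s.
First burn Δv₁ = |v_a − v₁| = 7.240 km/s.
Circular speed at r₂: v₂ = √(μ/r₂) = 38.30 km/s.
Transfer-orbit speed at r₂: v_p = √[μ(2/r₂ − 1/a_t)] = 50.65 km/s.
Second burn Δv₂ = |v₂ − v_p| = 12.35 km/s.
Δv = Δv₁ + Δv₂ = 7.240 + 12.35 = 19.59 km/s.

Δv = 19.6 km/s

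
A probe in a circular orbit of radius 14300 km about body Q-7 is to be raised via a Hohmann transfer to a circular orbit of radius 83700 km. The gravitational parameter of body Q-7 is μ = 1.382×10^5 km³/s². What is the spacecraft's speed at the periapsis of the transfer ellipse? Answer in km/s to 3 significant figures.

The Hohmann ellipse has a_t = (r₁ + r₂)/2 = 49000 km.
The periapsis of the transfer ellipse is at r = 14300 km.
Applying v² = μ(2/r − 1/a_t): v = 4.063 km/s.

v = 4.06 km/s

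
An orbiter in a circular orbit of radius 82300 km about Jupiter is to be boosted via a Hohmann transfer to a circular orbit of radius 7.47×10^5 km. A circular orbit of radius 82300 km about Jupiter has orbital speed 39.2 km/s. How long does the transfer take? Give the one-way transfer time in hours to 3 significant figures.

t = 20.7 hours

From the circular-orbit relation v² = μ/r at r = 82300 km: μ = v²r = (39.2)² × 82300 = 1.26465×10^8 km³/s².
The Hohmann ellipse has a_t = (r₁ + r₂)/2 = 4.1465×10^5 km.
Transfer time t = π√(a_t³/μ) = π√((4.1465×10^5)³ / 1.26465×10^8) = 74590 s.
Converting: 74590 s ÷ 3600 s/hour = 20.7 hours.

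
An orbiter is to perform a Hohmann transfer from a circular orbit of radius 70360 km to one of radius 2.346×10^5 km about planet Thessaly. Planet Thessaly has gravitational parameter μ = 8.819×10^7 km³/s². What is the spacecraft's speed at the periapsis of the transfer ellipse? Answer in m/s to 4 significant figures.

Semi-major axis of the transfer orbit: a_t = (70360 + 2.346×10^5)/2 = 1.5248×10^5 km.
The periapsis of the transfer ellipse is at r = 70360 km.
From the vis-viva equation, v = √[μ(2/r − 1/a_t)] = 43.91 km/s.

v = 43910 m/s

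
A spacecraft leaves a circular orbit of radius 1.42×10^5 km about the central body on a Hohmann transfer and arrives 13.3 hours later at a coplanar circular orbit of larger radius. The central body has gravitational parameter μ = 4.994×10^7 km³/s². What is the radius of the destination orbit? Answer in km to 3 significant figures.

r₂ = 3.11×10^5 km

Transfer time t = 13.3 hours = 47880 s, and t = π√(a_t³/μ).
So a_t = (μ t²/π²)^(1/3) = (4.994×10^7 × (47880)² / π²)^(1/3) = 2.2637×10^5 km.
Since a_t = (r₁ + r₂)/2, r₂ = 2a_t − r₁ = 2×2.2637×10^5 − 1.420×10^5 = 3.1074×10^5 km.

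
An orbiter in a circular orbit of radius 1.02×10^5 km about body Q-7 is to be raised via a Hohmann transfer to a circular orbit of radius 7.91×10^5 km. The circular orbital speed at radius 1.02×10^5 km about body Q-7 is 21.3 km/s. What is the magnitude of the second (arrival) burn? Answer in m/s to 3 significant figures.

Δv₂ = 3990 m/s

From the circular-orbit relation v² = μ/r at r = 1.02×10^5 km: μ = v²r = (21.3)² × 1.02×10^5 = 4.62764×10^7 km³/s².
Semi-major axis of the transfer orbit: a_t = (1.020×10^5 + 7.910×10^5)/2 = 4.465×10^5 km.
On the circular orbit at r = 7.910×10^5 km, v_c = √(μ/r) = 7.649 km/s.
Vis-viva on the transfer ellipse at r = 7.910×10^5 km gives v_t = √[μ(2/r − 1/a_t)] = 3.656 km/s.
Δv₂ = |v_t − v_c| = |3.656 − 7.649| = 3.993 km/s.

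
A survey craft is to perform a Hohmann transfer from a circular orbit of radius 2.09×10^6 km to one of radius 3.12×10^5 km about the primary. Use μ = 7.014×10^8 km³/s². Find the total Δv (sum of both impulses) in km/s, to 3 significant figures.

Δv = 24.1 km/s

The Hohmann ellipse has a_t = (r₁ + r₂)/2 = 1.201×10^6 km.
Circular speed at r₁: v₁ = √(μ/r₁) = √(7.014×10^8/2.090×10^6) = 18.31934 km/s.
On the transfer ellipse at r₁, vis-viva equation gives v_a = √[μ(2/r₁ − 1/a_t)] = 9.337176 km/s.
First burn Δv₁ = |v_a − v₁| = 8.9822 km/s.
Circular speed at r₂: v₂ = √(μ/r₂) = 47.414 km/s.
Transfer-orbit speed at r₂: v_p = √[μ(2/r₂ − 1/a_t)] = 62.547 km/s.
Second burn Δv₂ = |v₂ − v_p| = 15.133 km/s.
Δv = Δv₁ + Δv₂ = 8.9822 + 15.133 = 24.12 km/s.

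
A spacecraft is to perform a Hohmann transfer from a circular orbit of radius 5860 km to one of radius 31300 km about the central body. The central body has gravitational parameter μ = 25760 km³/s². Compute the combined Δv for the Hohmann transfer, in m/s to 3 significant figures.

Semi-major axis of the transfer orbit: a_t = (5860 + 31300)/2 = 18580 km.
At r₁ the circular-orbit speed is v₁ = √(μ/r₁) = 2.09664 km/s.
On the transfer ellipse at r₁, v² = μ(2/r − 1/a) gives v_p = √[μ(2/r₁ − 1/a_t)] = 2.72128 km/s.
First burn Δv₁ = |v_p − v₁| = 0.6246 km/s.
Circular speed at r₂: v₂ = √(μ/r₂) = 0.9072 km/s.
Transfer-orbit speed at r₂: v_a = √[μ(2/r₂ − 1/a_t)] = 0.5095 km/s.
Second burn Δv₂ = |v₂ − v_a| = 0.3977 km/s.
Δv = Δv₁ + Δv₂ = 0.6246 + 0.3977 = 1.022 km/s.

Δv = 1020 m/s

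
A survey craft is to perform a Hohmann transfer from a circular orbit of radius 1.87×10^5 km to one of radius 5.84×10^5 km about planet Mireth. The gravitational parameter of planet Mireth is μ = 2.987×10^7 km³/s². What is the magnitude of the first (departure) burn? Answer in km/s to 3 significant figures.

Δv₁ = 2.92 km/s

The Hohmann ellipse has a_t = (r₁ + r₂)/2 = 3.855×10^5 km.
On the circular orbit at r = 1.870×10^5 km, v_c = √(μ/r) = 12.639 km/s.
Vis-viva on the transfer ellipse at r = 1.870×10^5 km gives v_t = √[μ(2/r − 1/a_t)] = 15.556 km/s.
Δv₁ = |v_t − v_c| = |15.556 − 12.639| = 2.917 km/s.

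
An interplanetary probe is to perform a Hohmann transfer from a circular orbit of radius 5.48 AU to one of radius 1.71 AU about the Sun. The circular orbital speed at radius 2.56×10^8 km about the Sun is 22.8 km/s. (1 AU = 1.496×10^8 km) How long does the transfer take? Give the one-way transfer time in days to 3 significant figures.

t = 1240 days

From the circular-orbit relation v² = μ/r at r = 2.56×10^8 km: μ = v²r = (22.8)² × 2.56×10^8 = 1.33079×10^11 km³/s².
In km: r₁ = 5.48 × 1.496×10^8 = 8.19808×10^8 km; r₂ = 1.71 × 1.496×10^8 = 2.55816×10^8 km.
Semi-major axis of the transfer orbit: a_t = (8.19808×10^8 + 2.55816×10^8)/2 = 5.37812×10^8 km.
Transfer time t = π√(a_t³/μ) = π√((5.37812×10^8)³ / 1.33079×10^11) = 1.074×10^8 s.
Converting: 1.074×10^8 s ÷ 86400 s/day = 1240 days.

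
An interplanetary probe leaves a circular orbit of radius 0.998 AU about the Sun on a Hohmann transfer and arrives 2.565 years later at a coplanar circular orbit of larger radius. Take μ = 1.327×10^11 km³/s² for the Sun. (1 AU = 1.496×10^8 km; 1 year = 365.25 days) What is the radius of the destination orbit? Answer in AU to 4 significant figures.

r₂ = 4.951 AU

In km: r₁ = 0.998 × 1.496×10^8 = 1.493008×10^8 km.
Transfer time t = 2.565 years × 365.25 × 86400 s = 8.0945244×10^7 s, and t = π√(a_t³/μ).
So a_t = (μ t²/π²)^(1/3) = (1.327×10^11 × (8.0945244×10^7)² / π²)^(1/3) = 4.4496×10^8 km.
Since a_t = (r₁ + r₂)/2, r₂ = 2a_t − r₁ = 2×4.4496×10^8 − 1.493008×10^8 = 7.406192×10^8 km.
In AU: r₂ = 7.406192×10^8 / 1.496×10^8 = 4.951 AU.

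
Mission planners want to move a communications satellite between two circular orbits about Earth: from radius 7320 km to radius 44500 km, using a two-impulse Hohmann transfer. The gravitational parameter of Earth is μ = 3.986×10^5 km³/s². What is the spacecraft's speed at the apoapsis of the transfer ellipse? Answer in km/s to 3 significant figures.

Semi-major axis of the transfer orbit: a_t = (7320 + 44500)/2 = 25910 km.
At apoapsis, r = 44500 km.
Vis-viva: v = √[μ(2/r − 1/a_t)] = √[3.986×10^5 × (2/44500 − 1/25910)] = 1.591 km/s.

v = 1.59 km/s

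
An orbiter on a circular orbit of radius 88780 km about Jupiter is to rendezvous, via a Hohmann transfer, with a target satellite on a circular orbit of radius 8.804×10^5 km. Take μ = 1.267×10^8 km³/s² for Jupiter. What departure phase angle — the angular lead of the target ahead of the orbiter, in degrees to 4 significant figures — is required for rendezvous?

φ = 106.5°

Semi-major axis of the transfer orbit: a_t = (88780 + 8.804×10^5)/2 = 4.8459×10^5 km.
Transfer time t = π√(a_t³/μ) = 94151 s.
The target's mean motion on its circular orbit is ω₂ = √(μ/r₂³) = 1.3626×10^-5 rad/s.
Angle swept by the target during transfer: ω₂·t = 1.2829 rad = 73.50°.
Arrival is 180° from departure on the ellipse, so φ = 180° − 73.50° = 106.5°.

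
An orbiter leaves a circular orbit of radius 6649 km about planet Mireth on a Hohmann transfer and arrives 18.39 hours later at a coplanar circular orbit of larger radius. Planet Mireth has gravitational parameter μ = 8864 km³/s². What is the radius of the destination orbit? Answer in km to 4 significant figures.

Transfer time t = 18.39 hours = 66204 s, and t = π√(a_t³/μ).
So a_t = (μ t²/π²)^(1/3) = (8864 × (66204)² / π²)^(1/3) = 15789 km.
Since a_t = (r₁ + r₂)/2, r₂ = 2a_t − r₁ = 2×15789 − 6649 = 24929 km.

r₂ = 24930 km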